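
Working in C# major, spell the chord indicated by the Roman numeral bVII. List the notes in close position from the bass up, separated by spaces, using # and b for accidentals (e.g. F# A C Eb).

Scale degree 7 in C# major is B#; lowering it a half step gives B. bVII is a major triad on the lowered seventh degree (the subtonic), borrowed from the parallel minor.
So the chord is B-D#-F#, a major triad.

B D# F#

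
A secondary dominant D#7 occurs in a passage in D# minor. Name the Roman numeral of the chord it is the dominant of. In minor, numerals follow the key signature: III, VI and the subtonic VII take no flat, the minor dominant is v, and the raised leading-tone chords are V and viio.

The chord is a dominant seventh chord on D#.
A dominant resolves down a perfect fifth: D# → G#. In D# minor, G# is scale degree 4, i.e. iv.

iv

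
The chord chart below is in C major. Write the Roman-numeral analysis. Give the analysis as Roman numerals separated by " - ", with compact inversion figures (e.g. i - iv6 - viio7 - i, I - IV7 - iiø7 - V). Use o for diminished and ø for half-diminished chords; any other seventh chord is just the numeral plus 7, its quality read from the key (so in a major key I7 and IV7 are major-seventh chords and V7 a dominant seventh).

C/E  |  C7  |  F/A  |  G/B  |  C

C/E: root C is the tonic; major triad there is I6.
C7: a dominant seventh chord on C, the applied dominant of IV → V7/IV.
F/A has root F, degree 4 in C major, so IV6.
G/B: root G is the dominant; major triad there is V6.
C: root C is the tonic; major triad there is I.

I6 - V7/IV - IV6 - V6 - I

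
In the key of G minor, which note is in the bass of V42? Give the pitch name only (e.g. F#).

V in G minor has root D; the chord is D-F#-A-C.
The figure 42 means third inversion — the seventh is in the bass.

C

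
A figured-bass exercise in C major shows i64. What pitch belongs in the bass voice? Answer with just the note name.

G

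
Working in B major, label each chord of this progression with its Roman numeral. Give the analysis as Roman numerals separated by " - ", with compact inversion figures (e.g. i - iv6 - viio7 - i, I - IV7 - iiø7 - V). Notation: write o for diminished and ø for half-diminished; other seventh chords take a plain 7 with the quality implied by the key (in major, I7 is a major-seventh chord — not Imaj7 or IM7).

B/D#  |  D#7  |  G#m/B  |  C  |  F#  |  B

B/D#: root B is the tonic; major triad there is I6.
D#7 is the secondary dominant of vi (dominant seventh chord on D#): V7/vi.
G#m/B: root G# is the submediant; minor triad there is vi6.
C is non-diatonic — a major triad on the lowered supertonic (C): the Neapolitan chord, bII.
F#: root F# is the dominant; major triad there is V.
B has root B, degree 1 in B major, so I.

I6 - V7/vi - vi6 - bII - V - I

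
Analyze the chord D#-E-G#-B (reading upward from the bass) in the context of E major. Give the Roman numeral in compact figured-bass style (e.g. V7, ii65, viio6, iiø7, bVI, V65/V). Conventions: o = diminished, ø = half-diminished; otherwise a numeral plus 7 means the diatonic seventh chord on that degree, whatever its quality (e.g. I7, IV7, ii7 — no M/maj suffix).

Stacked in thirds the chord is E-G#-B-D#: a major seventh chord on E.
E is scale degree 1 in E major, and a major seventh chord on that degree is written I7.
With D# in the bass the chord is in third inversion, so the figured bass is 42.

I42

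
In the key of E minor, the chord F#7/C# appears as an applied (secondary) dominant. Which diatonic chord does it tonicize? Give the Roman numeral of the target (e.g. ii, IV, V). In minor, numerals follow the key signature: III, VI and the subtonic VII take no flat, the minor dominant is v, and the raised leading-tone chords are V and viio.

The chord is a dominant seventh chord on F#.
A dominant resolves down a perfect fifth: F# → B. In E minor, B is scale degree 5, i.e. V.

V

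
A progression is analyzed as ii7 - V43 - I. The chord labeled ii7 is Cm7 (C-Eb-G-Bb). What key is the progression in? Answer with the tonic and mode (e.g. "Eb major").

ii7 is given as C-Eb-G-Bb — a minor seventh chord with root C.
Counting down one scale step from C places the tonic on Bb; a minor seventh chord on degree 2 is diatonic only in major.

Bb major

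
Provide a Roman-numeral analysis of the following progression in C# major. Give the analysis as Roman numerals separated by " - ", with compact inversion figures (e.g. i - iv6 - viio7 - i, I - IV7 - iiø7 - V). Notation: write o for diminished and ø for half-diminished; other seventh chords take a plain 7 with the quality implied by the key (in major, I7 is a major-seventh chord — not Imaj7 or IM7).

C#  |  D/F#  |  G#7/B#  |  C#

I - bII6 - V65 - I

C#: root C# is the tonic; major triad there is I.
D/F#: major triad on D — chromatic; D is the lowered second degree, so this is the Neapolitan sixth, bII6 (third, F#, in the bass — hence the 6).
G#7/B#: root G# is the dominant; dominant seventh chord there is V65.
C# has root C#, degree 1 in C# major, so I.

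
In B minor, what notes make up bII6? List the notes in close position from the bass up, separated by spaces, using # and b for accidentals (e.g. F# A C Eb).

bII6 is the Neapolitan sixth — a major triad on the lowered second degree, here in its customary first inversion. In B minor that root is C.
So the chord is C-E-G.
The figured bass 6 indicates first inversion, placing the third (E) in the bass: E-G-C.

E G C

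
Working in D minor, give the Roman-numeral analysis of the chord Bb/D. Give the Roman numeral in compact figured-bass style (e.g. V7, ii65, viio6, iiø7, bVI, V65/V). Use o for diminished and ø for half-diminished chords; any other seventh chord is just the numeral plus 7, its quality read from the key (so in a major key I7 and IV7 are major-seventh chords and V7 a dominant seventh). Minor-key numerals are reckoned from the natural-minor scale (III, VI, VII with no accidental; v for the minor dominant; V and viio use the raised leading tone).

VI6

The pitches Bb-D-F form a major triad rooted on Bb.
Bb is scale degree 6 in D minor, and a major triad on that degree is written VI.
With D in the bass the chord is in first inversion, so the figured bass is 6.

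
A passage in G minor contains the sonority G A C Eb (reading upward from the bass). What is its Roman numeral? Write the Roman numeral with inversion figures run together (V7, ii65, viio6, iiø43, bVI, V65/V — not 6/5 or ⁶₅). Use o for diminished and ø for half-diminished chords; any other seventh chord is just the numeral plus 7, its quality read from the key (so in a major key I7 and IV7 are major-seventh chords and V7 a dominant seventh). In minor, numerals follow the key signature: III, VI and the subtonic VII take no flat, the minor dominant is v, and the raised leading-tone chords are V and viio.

iiø42

Stacked in thirds the chord is A-C-Eb-G: a half-diminished seventh chord on A.
In G minor, A is the supertonic; the diatonic half-diminished seventh chord there is iiø7.
With G in the bass the chord is in third inversion, so the figured bass is 42.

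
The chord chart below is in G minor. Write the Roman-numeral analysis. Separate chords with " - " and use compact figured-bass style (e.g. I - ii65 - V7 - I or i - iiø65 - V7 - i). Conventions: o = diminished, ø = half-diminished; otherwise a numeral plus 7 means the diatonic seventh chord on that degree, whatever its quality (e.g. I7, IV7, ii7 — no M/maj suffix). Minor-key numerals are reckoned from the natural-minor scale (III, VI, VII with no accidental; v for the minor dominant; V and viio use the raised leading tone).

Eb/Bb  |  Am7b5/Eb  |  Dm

VI64 - iiø43 - v

Eb/Bb: major triad on Eb = scale degree 6 → VI64.
Am7b5/Eb has root A, degree 2 in G minor, so iiø43.
Dm has root D, degree 5 in G minor, so v.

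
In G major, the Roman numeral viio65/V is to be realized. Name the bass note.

The applied chord viio65/V is rooted on C#: C#-E-G-Bb.
The figure 65 means first inversion — the third is in the bass.

E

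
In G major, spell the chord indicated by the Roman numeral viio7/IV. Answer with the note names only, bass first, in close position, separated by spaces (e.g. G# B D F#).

The slash marks an applied leading-tone chord: viio of IV. In G major, IV is C, so the leading tone to it is B, a half step below.
Building a fully diminished seventh chord on B gives B-D-F-Ab.

B D F Ab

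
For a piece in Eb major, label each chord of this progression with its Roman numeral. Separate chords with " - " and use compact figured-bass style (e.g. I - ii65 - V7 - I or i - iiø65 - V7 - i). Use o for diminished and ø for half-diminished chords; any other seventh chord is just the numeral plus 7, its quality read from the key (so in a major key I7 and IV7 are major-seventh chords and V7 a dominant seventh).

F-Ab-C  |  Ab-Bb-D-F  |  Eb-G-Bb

F-Ab-C: root F is the supertonic; minor triad there is ii.
Ab-Bb-D-F: root Bb is the dominant; dominant seventh chord there is V42.
Eb-G-Bb has root Eb, degree 1 in Eb major, so I.

ii - V42 - I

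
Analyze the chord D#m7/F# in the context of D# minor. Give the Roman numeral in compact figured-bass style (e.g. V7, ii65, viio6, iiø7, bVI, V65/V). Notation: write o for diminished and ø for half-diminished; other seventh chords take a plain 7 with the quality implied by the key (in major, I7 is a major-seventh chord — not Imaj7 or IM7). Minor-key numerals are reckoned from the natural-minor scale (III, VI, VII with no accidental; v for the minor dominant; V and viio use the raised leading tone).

Stacked in thirds the chord is D#-F#-A#-C#: a minor seventh chord on D#.
In D# minor, D# is the tonic; the diatonic minor seventh chord there is i7.
With F# in the bass the chord is in first inversion, so the figured bass is 65.

i65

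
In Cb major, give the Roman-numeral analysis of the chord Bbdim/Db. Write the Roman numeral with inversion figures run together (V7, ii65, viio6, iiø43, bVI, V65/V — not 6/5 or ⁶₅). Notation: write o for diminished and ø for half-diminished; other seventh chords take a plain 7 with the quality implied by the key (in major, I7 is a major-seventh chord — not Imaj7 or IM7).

The pitches Bb-Db-Fb form a diminished triad rooted on Bb.
In Cb major, Bb is the leading tone; the diatonic diminished triad there is viio.
With Db in the bass the chord is in first inversion, so the figured bass is 6.

viio6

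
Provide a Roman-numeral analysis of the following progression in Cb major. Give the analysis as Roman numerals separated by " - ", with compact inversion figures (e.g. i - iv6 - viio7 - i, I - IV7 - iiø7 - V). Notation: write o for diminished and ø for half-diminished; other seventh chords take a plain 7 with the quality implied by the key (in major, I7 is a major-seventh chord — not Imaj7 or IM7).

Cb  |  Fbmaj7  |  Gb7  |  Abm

Cb: major triad on Cb = scale degree 1 → I.
Fbmaj7: root Fb is the subdominant; major seventh chord there is IV7.
Gb7 has root Gb, degree 5 in Cb major, so V7.
Abm: root Ab is the submediant; minor triad there is vi.

I - IV7 - V7 - vi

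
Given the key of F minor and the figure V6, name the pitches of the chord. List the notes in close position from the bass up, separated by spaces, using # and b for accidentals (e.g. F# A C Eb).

E G C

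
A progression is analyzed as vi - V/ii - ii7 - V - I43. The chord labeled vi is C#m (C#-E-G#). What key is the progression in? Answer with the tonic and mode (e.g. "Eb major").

E major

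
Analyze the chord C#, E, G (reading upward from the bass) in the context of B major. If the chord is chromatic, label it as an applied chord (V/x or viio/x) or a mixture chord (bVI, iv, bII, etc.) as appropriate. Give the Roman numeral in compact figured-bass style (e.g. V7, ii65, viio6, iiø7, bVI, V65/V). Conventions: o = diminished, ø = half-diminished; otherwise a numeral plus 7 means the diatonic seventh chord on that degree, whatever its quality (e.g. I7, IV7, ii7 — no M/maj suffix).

iio

The pitches C#-E-G form a diminished triad rooted on C#.
C# is the second degree of B major. This is the diminished supertonic triad, borrowed from the parallel minor.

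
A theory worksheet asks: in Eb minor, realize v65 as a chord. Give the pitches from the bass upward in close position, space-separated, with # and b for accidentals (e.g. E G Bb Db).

In Eb minor, scale degree 5 is Bb, and the diatonic chord built there is a minor seventh chord.
That chord is spelled Bb-Db-F-Ab.
The figured bass 65 indicates first inversion, placing the third (Db) in the bass: Db-F-Ab-Bb.

Db F Ab Bb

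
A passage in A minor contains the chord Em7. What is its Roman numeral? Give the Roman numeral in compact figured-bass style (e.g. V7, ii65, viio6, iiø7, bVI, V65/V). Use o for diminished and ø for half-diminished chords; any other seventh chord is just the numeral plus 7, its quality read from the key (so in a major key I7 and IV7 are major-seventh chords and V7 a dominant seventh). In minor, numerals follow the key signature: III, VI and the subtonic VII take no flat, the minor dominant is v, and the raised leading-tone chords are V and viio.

v7

The pitches E-G-B-D form a minor seventh chord rooted on E.
In A minor, E is the dominant; the diatonic minor seventh chord there is v7.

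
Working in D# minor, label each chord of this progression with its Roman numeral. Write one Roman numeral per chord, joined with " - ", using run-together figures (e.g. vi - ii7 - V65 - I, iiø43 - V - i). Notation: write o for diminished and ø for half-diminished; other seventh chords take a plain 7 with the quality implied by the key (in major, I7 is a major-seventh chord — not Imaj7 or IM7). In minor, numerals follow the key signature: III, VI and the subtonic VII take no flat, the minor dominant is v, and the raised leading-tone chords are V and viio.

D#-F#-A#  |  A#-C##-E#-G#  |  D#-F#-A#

D#-F#-A#: root D# is the tonic; minor triad there is i.
A#-C##-E#-G#: root A# is the dominant; dominant seventh chord there is V7.
D#-F#-A#: minor triad on D# = scale degree 1 → i.

i - V7 - i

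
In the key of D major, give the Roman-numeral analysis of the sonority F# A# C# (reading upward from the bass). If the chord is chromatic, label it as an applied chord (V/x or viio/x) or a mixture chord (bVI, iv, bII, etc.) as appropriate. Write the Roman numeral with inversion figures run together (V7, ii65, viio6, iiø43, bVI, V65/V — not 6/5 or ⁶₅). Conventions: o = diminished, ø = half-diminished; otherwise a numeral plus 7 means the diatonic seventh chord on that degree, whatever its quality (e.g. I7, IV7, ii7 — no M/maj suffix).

The pitches F#-A#-C# form a major triad rooted on F#.
F# is not a diatonic chord root with this quality in D major, but it lies a perfect fifth above B (vi), so the chord functions as an applied dominant of vi.

V/vi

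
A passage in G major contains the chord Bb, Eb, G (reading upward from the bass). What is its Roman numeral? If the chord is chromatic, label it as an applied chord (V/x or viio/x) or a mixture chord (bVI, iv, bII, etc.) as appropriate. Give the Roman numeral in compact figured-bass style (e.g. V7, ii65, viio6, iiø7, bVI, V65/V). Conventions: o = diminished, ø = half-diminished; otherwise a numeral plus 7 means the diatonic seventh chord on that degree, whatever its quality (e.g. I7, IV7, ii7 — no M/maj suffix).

bVI64

The pitches Eb-G-Bb form a major triad rooted on Eb.
Eb is the lowered sixth degree of G major (diatonic 6 would be E). This is a major triad on the lowered sixth degree, borrowed from the parallel minor.
With Bb in the bass the chord is in second inversion, so the figured bass is 64.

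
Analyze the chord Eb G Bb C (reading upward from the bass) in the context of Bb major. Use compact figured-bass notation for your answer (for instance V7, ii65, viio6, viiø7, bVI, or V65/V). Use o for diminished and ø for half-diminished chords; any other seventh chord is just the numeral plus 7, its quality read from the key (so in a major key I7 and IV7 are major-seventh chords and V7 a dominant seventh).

ii65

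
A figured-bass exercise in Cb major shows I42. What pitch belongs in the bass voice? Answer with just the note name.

Bb

I in Cb major has root Cb; the chord is Cb-Eb-Gb-Bb.
The figure 42 means third inversion — the seventh is in the bass.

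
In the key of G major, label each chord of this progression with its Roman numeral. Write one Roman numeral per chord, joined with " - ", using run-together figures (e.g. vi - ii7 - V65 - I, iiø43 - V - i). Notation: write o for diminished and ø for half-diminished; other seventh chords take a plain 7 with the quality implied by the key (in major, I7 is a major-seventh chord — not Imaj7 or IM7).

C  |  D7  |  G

IV - V7 - I

C has root C, degree 4 in G major, so IV.
D7: dominant seventh chord on D = scale degree 5 → V7.
G: root G is the tonic; major triad there is I.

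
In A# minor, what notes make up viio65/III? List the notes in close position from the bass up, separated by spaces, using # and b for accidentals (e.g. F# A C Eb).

viio65/III is a secondary leading-tone chord. The target III is C# in A# minor; the applied chord is rooted a semitone below, on B#.
Building a fully diminished seventh chord on B# gives B#-D#-F#-A.
The figured bass 65 indicates first inversion, placing the third (D#) in the bass: D#-F#-A-B#.

D# F# A B#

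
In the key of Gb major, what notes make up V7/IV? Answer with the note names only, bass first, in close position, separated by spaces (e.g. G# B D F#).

Gb Bb Db Fb

V7/IV is a secondary dominant — the dominant seventh of IV. IV in Gb major is Cb, so the applied chord's root is Gb, a perfect fifth above.
Building a dominant seventh chord on Gb gives Gb-Bb-Db-Fb.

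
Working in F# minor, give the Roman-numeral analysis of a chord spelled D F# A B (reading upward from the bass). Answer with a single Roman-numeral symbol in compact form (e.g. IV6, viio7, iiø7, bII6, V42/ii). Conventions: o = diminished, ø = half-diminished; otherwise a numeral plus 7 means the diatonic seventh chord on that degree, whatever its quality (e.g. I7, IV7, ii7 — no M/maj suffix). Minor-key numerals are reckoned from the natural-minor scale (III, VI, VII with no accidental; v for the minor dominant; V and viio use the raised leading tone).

The pitches B-D-F#-A form a minor seventh chord rooted on B.
B is scale degree 4 in F# minor, and a minor seventh chord on that degree is written iv7.
With D in the bass the chord is in first inversion, so the figured bass is 65.

iv65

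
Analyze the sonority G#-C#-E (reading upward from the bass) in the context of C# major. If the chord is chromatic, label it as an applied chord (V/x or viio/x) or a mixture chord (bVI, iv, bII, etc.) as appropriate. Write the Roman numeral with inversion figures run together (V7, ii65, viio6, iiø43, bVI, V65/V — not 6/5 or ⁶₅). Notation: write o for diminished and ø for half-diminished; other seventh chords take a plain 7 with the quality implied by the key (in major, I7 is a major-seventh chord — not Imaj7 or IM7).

i64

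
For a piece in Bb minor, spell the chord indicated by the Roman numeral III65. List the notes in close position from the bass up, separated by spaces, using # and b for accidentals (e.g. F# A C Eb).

F Ab C Db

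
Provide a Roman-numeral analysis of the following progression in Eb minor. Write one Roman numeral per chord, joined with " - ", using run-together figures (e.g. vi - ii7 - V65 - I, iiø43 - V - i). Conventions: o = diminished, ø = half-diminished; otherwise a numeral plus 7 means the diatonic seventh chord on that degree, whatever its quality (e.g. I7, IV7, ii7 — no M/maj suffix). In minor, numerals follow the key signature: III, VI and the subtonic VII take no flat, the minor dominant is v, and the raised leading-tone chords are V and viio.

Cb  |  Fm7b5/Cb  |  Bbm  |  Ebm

Cb: major triad on Cb = scale degree 6 → VI.
Fm7b5/Cb: root F is the supertonic; half-diminished seventh chord there is iiø43.
Bbm: minor triad on Bb = scale degree 5 → v.
Ebm: minor triad on Eb = scale degree 1 → i.

VI - iiø43 - v - i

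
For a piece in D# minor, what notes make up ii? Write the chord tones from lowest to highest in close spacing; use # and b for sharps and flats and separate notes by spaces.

E# G# B#

ii is the minor supertonic, borrowed from the parallel major (the Dorian ii). In D# minor that root is E#.
So the chord is E#-G#-B#.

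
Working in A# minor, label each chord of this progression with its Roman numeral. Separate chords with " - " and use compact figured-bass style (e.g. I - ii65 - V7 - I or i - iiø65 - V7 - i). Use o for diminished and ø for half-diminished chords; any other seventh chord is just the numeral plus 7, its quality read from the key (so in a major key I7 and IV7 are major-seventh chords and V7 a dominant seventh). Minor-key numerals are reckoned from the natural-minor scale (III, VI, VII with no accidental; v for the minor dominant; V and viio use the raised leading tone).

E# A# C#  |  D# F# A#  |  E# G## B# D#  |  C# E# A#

E#-A#-C# has root A#, degree 1 in A# minor, so i64.
D#-F#-A# has root D#, degree 4 in A# minor, so iv.
E#-G##-B#-D# has root E#, degree 5 in A# minor, so V7.
C#-E#-A# has root A#, degree 1 in A# minor, so i6.

i64 - iv - V7 - i6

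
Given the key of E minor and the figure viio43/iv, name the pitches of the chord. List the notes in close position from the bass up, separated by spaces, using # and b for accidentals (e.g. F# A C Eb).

D F G# B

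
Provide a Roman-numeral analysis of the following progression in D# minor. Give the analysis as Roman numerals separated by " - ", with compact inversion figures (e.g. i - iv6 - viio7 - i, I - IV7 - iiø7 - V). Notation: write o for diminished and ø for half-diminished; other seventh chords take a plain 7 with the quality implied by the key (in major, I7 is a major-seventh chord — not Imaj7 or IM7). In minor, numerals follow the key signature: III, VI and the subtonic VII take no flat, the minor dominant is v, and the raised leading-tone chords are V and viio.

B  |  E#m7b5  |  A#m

B: root B is the submediant; major triad there is VI.
E#m7b5 has root E#, degree 2 in D# minor, so iiø7.
A#m: minor triad on A# = scale degree 5 → v.

VI - iiø7 - v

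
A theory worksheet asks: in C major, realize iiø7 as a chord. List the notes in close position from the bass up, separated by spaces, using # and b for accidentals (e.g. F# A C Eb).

D F Ab C

iiø7 is the half-diminished supertonic seventh, borrowed from the parallel minor. In C major that root is D.
So the chord is D-F-Ab-C.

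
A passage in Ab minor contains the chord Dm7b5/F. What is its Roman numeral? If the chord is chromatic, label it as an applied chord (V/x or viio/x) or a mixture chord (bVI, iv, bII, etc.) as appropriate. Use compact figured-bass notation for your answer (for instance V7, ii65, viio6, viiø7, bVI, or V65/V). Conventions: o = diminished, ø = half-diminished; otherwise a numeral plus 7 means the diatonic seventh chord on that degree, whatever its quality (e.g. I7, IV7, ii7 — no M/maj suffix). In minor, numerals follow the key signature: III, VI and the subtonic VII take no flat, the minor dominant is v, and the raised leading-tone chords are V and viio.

Stacked in thirds the chord is D-F-Ab-C: a half-diminished seventh chord on D.
D sits a half step below Eb (V in Ab minor); a diminished chord there is the applied leading-tone chord of V.
With F in the bass the chord is in first inversion, so the figured bass is 65.

viiø65/V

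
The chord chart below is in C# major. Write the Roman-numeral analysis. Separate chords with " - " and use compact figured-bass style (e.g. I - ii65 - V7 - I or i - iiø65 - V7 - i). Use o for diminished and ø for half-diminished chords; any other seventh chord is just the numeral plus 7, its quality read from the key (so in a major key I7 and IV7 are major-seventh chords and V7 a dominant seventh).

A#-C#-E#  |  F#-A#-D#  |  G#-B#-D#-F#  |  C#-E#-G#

A#-C#-E# has root A#, degree 6 in C# major, so vi.
F#-A#-D#: minor triad on D# = scale degree 2 → ii6.
G#-B#-D#-F# has root G#, degree 5 in C# major, so V7.
C#-E#-G#: major triad on C# = scale degree 1 → I.

vi - ii6 - V7 - I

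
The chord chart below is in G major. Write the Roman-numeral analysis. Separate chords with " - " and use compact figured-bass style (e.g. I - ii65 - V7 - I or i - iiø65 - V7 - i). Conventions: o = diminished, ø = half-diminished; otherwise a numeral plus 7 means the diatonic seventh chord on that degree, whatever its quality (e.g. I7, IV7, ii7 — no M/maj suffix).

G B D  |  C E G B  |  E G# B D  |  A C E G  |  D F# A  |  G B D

I - IV7 - V7/ii - ii7 - V - I

G-B-D: major triad on G = scale degree 1 → I.
C-E-G-B: root C is the subdominant; major seventh chord there is IV7.
E-G#-B-D is the secondary dominant of ii (dominant seventh chord on E): V7/ii.
A-C-E-G has root A, degree 2 in G major, so ii7.
D-F#-A: major triad on D = scale degree 5 → V.
G-B-D has root G, degree 1 in G major, so I.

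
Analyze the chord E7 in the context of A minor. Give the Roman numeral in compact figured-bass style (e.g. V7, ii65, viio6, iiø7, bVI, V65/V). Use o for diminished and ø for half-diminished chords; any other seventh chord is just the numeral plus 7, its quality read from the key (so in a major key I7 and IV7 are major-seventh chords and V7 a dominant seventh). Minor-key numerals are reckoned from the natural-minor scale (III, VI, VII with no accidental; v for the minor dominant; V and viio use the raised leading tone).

V7

The pitches E-G#-B-D form a dominant seventh chord rooted on E.
E is scale degree 5 in A minor, and a dominant seventh chord on that degree is written V7.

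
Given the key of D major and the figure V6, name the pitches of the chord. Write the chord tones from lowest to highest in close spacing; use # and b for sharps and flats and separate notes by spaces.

C# E A

In D major, scale degree 5 is A, and the diatonic chord built there is a major triad.
Stacking thirds from A gives A-C#-E.
With the 6 figure the chord is in first inversion; from the bass C# upward in close position it reads C#-E-A.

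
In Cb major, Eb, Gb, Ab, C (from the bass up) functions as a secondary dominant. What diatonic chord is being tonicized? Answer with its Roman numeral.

ii

The chord is a dominant seventh chord on Ab.
A dominant resolves down a perfect fifth: Ab → Db. In Cb major, Db is scale degree 2, i.e. ii.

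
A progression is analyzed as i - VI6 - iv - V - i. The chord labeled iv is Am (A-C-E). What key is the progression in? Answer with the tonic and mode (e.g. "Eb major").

E minor

The chord Am is a minor triad rooted on A; its label is iv.
Counting down 3 scale steps from A places the tonic on E; a minor triad on degree 4 is diatonic only in minor.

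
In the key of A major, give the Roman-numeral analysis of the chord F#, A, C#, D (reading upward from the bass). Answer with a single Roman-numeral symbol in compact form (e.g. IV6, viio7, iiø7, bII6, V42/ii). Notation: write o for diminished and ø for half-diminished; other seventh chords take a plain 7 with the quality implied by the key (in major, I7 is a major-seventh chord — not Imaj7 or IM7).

Stacked in thirds the chord is D-F#-A-C#: a major seventh chord on D.
In A major, D is the subdominant; the diatonic major seventh chord there is IV7.
With F# in the bass the chord is in first inversion, so the figured bass is 65.

IV65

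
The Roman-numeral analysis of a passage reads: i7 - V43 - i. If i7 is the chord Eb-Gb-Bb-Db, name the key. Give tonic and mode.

Eb minor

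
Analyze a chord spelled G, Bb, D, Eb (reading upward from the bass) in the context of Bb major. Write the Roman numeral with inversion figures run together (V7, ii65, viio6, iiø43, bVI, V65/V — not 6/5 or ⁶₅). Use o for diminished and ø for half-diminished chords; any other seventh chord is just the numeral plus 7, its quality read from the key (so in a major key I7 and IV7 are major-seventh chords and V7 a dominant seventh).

IV65

The pitches Eb-G-Bb-D form a major seventh chord rooted on Eb.
Eb is scale degree 4 in Bb major, and a major seventh chord on that degree is written IV7.
With G in the bass the chord is in first inversion, so the figured bass is 65.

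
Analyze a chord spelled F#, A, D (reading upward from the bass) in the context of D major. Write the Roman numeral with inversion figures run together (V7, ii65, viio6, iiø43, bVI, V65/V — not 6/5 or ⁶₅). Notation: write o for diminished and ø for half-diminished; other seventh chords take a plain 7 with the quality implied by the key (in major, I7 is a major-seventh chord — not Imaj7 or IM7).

I6

The pitches D-F#-A form a major triad rooted on D.
In D major, D is the tonic; the diatonic major triad there is I.
With F# in the bass the chord is in first inversion, so the figured bass is 6.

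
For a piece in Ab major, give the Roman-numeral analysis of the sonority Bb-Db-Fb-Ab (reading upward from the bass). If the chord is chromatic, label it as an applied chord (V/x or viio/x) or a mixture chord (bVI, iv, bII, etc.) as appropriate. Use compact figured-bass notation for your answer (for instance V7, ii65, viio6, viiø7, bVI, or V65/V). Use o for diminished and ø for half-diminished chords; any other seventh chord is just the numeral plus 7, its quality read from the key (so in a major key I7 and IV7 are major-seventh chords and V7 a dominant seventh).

The pitches Bb-Db-Fb-Ab form a half-diminished seventh chord rooted on Bb.
Bb is the second degree of Ab major. This is the half-diminished supertonic seventh, borrowed from the parallel minor.

iiø7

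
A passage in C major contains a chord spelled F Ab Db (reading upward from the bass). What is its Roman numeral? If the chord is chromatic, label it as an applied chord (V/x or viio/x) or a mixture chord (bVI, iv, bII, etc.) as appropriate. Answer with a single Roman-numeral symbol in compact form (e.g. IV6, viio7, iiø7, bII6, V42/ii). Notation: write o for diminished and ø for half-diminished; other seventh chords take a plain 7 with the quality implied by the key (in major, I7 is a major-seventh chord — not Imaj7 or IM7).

The pitches Db-F-Ab form a major triad rooted on Db.
Db is the lowered second degree of C major (diatonic 2 would be D). This is the Neapolitan sixth — a major triad on the lowered second degree, here in its customary first inversion.
With F in the bass the chord is in first inversion, so the figured bass is 6.

bII6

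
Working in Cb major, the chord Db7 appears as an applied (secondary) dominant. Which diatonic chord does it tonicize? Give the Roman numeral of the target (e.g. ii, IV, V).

The chord is a dominant seventh chord on Db.
A dominant resolves down a perfect fifth: Db → Gb. In Cb major, Gb is scale degree 5, i.e. V.

V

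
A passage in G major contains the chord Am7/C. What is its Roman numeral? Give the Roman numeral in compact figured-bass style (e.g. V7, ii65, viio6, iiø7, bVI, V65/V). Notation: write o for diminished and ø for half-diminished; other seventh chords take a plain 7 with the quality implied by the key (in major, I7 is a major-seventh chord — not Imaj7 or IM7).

ii65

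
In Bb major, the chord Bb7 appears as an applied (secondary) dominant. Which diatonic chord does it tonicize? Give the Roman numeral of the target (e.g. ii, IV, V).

IV

The chord is a dominant seventh chord on Bb.
A dominant resolves down a perfect fifth: Bb → Eb. In Bb major, Eb is scale degree 4, i.e. IV.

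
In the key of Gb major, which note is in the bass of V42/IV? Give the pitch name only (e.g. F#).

The applied chord V42/IV is rooted on Gb: Gb-Bb-Db-Fb.
The figure 42 means third inversion — the seventh is in the bass.

Fb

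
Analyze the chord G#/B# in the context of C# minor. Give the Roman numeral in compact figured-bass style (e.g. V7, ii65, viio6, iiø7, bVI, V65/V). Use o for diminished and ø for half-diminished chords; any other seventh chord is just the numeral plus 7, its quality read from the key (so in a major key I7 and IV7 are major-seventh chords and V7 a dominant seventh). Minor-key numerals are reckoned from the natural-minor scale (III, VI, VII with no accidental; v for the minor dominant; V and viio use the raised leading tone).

V6

Stacked in thirds the chord is G#-B#-D#: a major triad on G#.
G# is scale degree 5 in C# minor, and a major triad on that degree is written V.
With B# in the bass the chord is in first inversion, so the figured bass is 6.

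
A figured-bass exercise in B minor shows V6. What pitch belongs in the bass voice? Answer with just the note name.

A#

V in B minor has root F#; the chord is F#-A#-C#.
The figure 6 means first inversion — the third is in the bass.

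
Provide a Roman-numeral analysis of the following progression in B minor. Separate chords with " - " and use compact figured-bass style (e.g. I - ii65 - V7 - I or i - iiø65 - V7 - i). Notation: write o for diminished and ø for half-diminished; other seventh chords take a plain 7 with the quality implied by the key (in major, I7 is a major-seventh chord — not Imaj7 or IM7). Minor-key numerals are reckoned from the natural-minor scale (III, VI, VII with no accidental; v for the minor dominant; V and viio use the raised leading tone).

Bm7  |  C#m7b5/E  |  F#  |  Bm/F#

Bm7 has root B, degree 1 in B minor, so i7.
C#m7b5/E: root C# is the supertonic; half-diminished seventh chord there is iiø65.
F#: root F# is the dominant; major triad there is V.
Bm/F#: minor triad on B = scale degree 1 → i64.

i7 - iiø65 - V - i64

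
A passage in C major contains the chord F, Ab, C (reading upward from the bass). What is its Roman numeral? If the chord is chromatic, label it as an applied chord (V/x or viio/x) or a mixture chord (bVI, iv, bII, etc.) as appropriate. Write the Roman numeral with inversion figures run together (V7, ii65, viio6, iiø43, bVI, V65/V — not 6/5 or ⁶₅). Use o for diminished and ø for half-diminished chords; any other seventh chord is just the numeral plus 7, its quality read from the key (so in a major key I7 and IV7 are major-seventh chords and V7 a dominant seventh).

iv

The pitches F-Ab-C form a minor triad rooted on F.
F is the fourth degree of C major. This is the minor subdominant, borrowed from the parallel minor.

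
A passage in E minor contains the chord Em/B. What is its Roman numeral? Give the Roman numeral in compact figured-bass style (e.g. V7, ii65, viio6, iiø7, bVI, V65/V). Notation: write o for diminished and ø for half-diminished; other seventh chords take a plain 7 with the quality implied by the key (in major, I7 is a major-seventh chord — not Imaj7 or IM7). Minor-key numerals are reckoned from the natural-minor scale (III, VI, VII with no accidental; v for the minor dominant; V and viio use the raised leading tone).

The pitches E-G-B form a minor triad rooted on E.
E is scale degree 1 in E minor, and a minor triad on that degree is written i.
With B in the bass the chord is in second inversion, so the figured bass is 64.

i64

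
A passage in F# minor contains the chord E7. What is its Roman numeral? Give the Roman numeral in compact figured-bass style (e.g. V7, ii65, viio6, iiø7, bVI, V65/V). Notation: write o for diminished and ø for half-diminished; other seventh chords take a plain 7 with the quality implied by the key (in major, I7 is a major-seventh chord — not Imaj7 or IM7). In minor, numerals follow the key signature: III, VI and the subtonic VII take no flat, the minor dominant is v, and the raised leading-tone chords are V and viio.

VII7

The pitches E-G#-B-D form a dominant seventh chord rooted on E.
E is scale degree 7 in F# minor, and a dominant seventh chord on that degree is written VII7.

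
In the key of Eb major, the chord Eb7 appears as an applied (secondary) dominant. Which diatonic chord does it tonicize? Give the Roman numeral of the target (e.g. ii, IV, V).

IV

The chord is a dominant seventh chord on Eb.
A dominant resolves down a perfect fifth: Eb → Ab. In Eb major, Ab is scale degree 4, i.e. IV.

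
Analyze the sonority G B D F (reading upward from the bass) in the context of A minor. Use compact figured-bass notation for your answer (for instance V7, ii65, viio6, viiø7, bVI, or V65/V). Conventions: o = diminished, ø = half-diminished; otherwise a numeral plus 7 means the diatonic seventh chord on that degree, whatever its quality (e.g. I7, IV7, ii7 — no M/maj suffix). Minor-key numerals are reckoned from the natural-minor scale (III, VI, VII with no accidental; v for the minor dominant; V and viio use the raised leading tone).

VII7

The pitches G-B-D-F form a dominant seventh chord rooted on G.
G is scale degree 7 in A minor, and a dominant seventh chord on that degree is written VII7.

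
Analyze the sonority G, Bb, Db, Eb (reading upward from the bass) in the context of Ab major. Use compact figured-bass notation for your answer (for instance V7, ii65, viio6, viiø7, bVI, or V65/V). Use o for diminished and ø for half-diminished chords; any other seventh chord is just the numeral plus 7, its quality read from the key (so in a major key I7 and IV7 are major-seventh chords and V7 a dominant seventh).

The pitches Eb-G-Bb-Db form a dominant seventh chord rooted on Eb.
Eb is scale degree 5 in Ab major, and a dominant seventh chord on that degree is written V7.
With G in the bass the chord is in first inversion, so the figured bass is 65.

V65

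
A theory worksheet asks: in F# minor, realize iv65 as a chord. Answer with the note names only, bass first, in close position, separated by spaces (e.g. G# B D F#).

D F# A B

The numeral's case and figure indicate a minor seventh chord. In F# minor its root, the fourth degree, is B.
Stacking thirds from B gives B-D-F#-A.
With the 65 figure the chord is in first inversion; from the bass D upward in close position it reads D-F#-A-B.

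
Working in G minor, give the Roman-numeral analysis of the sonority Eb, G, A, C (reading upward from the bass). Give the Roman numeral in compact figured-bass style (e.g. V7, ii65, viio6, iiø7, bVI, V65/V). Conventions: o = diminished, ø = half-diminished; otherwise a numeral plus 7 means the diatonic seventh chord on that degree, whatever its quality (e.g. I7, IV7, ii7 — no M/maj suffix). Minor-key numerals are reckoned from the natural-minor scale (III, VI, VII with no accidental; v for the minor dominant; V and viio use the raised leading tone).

iiø43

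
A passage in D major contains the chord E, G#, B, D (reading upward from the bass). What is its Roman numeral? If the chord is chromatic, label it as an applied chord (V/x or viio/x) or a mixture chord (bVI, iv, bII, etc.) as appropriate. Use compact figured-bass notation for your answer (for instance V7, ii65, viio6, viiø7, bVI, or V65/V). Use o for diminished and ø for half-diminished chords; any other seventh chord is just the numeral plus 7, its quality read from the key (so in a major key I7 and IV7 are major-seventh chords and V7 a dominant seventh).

V7/V

The pitches E-G#-B-D form a dominant seventh chord rooted on E.
E is not a diatonic chord root with this quality in D major, but it lies a perfect fifth above A (V), so the chord functions as an applied dominant of V.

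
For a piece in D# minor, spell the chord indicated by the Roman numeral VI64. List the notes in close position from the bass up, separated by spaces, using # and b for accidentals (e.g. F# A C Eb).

The numeral's case and figure indicate a major triad. In D# minor its root, scale degree 6, is B.
Stacking thirds from B gives B-D#-F#.
The figured bass 64 indicates second inversion, placing the fifth (F#) in the bass: F#-B-D#.

F# B D#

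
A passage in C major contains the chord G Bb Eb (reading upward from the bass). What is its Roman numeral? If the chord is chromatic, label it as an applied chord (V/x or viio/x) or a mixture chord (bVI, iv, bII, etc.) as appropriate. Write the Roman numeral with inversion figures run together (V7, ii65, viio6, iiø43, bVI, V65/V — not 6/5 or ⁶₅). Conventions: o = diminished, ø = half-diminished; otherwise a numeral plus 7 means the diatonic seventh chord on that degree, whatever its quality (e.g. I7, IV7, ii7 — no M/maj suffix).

The pitches Eb-G-Bb form a major triad rooted on Eb.
Eb is the lowered third degree of C major (diatonic 3 would be E). This is a major triad on the lowered third degree, borrowed from the parallel minor.
With G in the bass the chord is in first inversion, so the figured bass is 6.

bIII6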